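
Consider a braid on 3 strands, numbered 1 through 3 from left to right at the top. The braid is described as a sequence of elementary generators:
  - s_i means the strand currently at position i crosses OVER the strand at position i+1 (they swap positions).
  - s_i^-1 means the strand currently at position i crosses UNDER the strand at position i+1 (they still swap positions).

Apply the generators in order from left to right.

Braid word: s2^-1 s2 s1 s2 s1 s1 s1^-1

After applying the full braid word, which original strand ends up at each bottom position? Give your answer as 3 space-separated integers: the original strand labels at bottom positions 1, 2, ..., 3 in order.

Gen 1 (s2^-1): strand 2 crosses under strand 3. Perm now: [1 3 2]
Gen 2 (s2): strand 3 crosses over strand 2. Perm now: [1 2 3]
Gen 3 (s1): strand 1 crosses over strand 2. Perm now: [2 1 3]
Gen 4 (s2): strand 1 crosses over strand 3. Perm now: [2 3 1]
Gen 5 (s1): strand 2 crosses over strand 3. Perm now: [3 2 1]
Gen 6 (s1): strand 3 crosses over strand 2. Perm now: [2 3 1]
Gen 7 (s1^-1): strand 2 crosses under strand 3. Perm now: [3 2 1]

Answer: 3 2 1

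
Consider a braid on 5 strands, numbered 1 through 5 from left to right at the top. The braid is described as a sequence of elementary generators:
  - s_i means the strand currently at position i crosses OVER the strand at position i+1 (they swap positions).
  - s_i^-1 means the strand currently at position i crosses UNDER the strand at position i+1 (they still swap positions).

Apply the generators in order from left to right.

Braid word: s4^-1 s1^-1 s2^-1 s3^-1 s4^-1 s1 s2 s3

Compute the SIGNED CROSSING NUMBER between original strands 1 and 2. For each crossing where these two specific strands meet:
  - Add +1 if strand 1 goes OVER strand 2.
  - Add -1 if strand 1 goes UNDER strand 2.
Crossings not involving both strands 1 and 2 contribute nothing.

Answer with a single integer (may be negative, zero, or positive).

Answer: -1

Derivation:
Gen 1: crossing 4x5. Both 1&2? no. Sum: 0
Gen 2: 1 under 2. Both 1&2? yes. Contrib: -1. Sum: -1
Gen 3: crossing 1x3. Both 1&2? no. Sum: -1
Gen 4: crossing 1x5. Both 1&2? no. Sum: -1
Gen 5: crossing 1x4. Both 1&2? no. Sum: -1
Gen 6: crossing 2x3. Both 1&2? no. Sum: -1
Gen 7: crossing 2x5. Both 1&2? no. Sum: -1
Gen 8: crossing 2x4. Both 1&2? no. Sum: -1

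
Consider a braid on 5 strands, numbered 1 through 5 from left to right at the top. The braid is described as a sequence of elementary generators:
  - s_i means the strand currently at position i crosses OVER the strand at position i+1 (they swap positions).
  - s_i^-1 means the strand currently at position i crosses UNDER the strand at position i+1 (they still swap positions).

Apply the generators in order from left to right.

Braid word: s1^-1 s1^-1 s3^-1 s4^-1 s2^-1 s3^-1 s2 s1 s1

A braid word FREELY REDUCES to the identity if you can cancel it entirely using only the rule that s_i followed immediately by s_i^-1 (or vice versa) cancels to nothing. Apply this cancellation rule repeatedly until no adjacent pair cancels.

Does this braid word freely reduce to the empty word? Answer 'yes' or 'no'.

Gen 1 (s1^-1): push. Stack: [s1^-1]
Gen 2 (s1^-1): push. Stack: [s1^-1 s1^-1]
Gen 3 (s3^-1): push. Stack: [s1^-1 s1^-1 s3^-1]
Gen 4 (s4^-1): push. Stack: [s1^-1 s1^-1 s3^-1 s4^-1]
Gen 5 (s2^-1): push. Stack: [s1^-1 s1^-1 s3^-1 s4^-1 s2^-1]
Gen 6 (s3^-1): push. Stack: [s1^-1 s1^-1 s3^-1 s4^-1 s2^-1 s3^-1]
Gen 7 (s2): push. Stack: [s1^-1 s1^-1 s3^-1 s4^-1 s2^-1 s3^-1 s2]
Gen 8 (s1): push. Stack: [s1^-1 s1^-1 s3^-1 s4^-1 s2^-1 s3^-1 s2 s1]
Gen 9 (s1): push. Stack: [s1^-1 s1^-1 s3^-1 s4^-1 s2^-1 s3^-1 s2 s1 s1]
Reduced word: s1^-1 s1^-1 s3^-1 s4^-1 s2^-1 s3^-1 s2 s1 s1

Answer: no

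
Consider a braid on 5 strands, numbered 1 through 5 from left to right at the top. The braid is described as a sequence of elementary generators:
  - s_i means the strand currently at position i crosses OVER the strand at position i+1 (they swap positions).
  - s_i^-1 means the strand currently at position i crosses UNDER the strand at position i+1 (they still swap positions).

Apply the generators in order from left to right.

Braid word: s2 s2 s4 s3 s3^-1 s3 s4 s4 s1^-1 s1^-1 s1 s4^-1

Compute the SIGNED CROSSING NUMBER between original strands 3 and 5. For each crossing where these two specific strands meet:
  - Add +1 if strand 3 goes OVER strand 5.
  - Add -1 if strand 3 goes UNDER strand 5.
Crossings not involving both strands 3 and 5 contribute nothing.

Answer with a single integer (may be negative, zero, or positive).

Gen 1: crossing 2x3. Both 3&5? no. Sum: 0
Gen 2: crossing 3x2. Both 3&5? no. Sum: 0
Gen 3: crossing 4x5. Both 3&5? no. Sum: 0
Gen 4: 3 over 5. Both 3&5? yes. Contrib: +1. Sum: 1
Gen 5: 5 under 3. Both 3&5? yes. Contrib: +1. Sum: 2
Gen 6: 3 over 5. Both 3&5? yes. Contrib: +1. Sum: 3
Gen 7: crossing 3x4. Both 3&5? no. Sum: 3
Gen 8: crossing 4x3. Both 3&5? no. Sum: 3
Gen 9: crossing 1x2. Both 3&5? no. Sum: 3
Gen 10: crossing 2x1. Both 3&5? no. Sum: 3
Gen 11: crossing 1x2. Both 3&5? no. Sum: 3
Gen 12: crossing 3x4. Both 3&5? no. Sum: 3

Answer: 3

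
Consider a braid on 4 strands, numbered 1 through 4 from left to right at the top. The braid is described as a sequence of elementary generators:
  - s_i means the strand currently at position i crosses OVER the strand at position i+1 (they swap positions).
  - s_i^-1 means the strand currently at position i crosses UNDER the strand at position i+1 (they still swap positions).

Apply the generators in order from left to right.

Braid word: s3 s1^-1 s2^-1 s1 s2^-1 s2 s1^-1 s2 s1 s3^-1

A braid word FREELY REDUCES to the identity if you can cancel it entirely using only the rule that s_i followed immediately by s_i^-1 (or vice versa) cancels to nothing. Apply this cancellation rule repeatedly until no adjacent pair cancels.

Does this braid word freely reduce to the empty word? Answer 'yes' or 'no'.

Gen 1 (s3): push. Stack: [s3]
Gen 2 (s1^-1): push. Stack: [s3 s1^-1]
Gen 3 (s2^-1): push. Stack: [s3 s1^-1 s2^-1]
Gen 4 (s1): push. Stack: [s3 s1^-1 s2^-1 s1]
Gen 5 (s2^-1): push. Stack: [s3 s1^-1 s2^-1 s1 s2^-1]
Gen 6 (s2): cancels prior s2^-1. Stack: [s3 s1^-1 s2^-1 s1]
Gen 7 (s1^-1): cancels prior s1. Stack: [s3 s1^-1 s2^-1]
Gen 8 (s2): cancels prior s2^-1. Stack: [s3 s1^-1]
Gen 9 (s1): cancels prior s1^-1. Stack: [s3]
Gen 10 (s3^-1): cancels prior s3. Stack: []
Reduced word: (empty)

Answer: yes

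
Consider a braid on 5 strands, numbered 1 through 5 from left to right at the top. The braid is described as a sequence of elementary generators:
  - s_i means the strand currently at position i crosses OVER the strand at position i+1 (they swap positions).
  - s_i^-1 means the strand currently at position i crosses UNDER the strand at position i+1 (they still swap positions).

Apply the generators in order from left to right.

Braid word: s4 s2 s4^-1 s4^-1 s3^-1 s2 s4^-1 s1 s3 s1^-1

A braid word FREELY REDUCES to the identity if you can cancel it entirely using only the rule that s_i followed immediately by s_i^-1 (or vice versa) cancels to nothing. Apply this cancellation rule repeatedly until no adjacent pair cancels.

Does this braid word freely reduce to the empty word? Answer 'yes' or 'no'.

Answer: no

Derivation:
Gen 1 (s4): push. Stack: [s4]
Gen 2 (s2): push. Stack: [s4 s2]
Gen 3 (s4^-1): push. Stack: [s4 s2 s4^-1]
Gen 4 (s4^-1): push. Stack: [s4 s2 s4^-1 s4^-1]
Gen 5 (s3^-1): push. Stack: [s4 s2 s4^-1 s4^-1 s3^-1]
Gen 6 (s2): push. Stack: [s4 s2 s4^-1 s4^-1 s3^-1 s2]
Gen 7 (s4^-1): push. Stack: [s4 s2 s4^-1 s4^-1 s3^-1 s2 s4^-1]
Gen 8 (s1): push. Stack: [s4 s2 s4^-1 s4^-1 s3^-1 s2 s4^-1 s1]
Gen 9 (s3): push. Stack: [s4 s2 s4^-1 s4^-1 s3^-1 s2 s4^-1 s1 s3]
Gen 10 (s1^-1): push. Stack: [s4 s2 s4^-1 s4^-1 s3^-1 s2 s4^-1 s1 s3 s1^-1]
Reduced word: s4 s2 s4^-1 s4^-1 s3^-1 s2 s4^-1 s1 s3 s1^-1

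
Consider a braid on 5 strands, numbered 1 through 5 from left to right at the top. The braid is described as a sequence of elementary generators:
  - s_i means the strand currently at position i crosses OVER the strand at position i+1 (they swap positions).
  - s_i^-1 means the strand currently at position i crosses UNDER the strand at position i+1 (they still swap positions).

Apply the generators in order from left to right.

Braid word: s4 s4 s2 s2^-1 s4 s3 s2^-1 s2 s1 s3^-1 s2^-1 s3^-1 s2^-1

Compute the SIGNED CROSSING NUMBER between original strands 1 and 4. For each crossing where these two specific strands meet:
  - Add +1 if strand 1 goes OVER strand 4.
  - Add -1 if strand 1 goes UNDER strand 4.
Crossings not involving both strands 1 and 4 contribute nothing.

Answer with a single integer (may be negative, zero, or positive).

Answer: 0

Derivation:
Gen 1: crossing 4x5. Both 1&4? no. Sum: 0
Gen 2: crossing 5x4. Both 1&4? no. Sum: 0
Gen 3: crossing 2x3. Both 1&4? no. Sum: 0
Gen 4: crossing 3x2. Both 1&4? no. Sum: 0
Gen 5: crossing 4x5. Both 1&4? no. Sum: 0
Gen 6: crossing 3x5. Both 1&4? no. Sum: 0
Gen 7: crossing 2x5. Both 1&4? no. Sum: 0
Gen 8: crossing 5x2. Both 1&4? no. Sum: 0
Gen 9: crossing 1x2. Both 1&4? no. Sum: 0
Gen 10: crossing 5x3. Both 1&4? no. Sum: 0
Gen 11: crossing 1x3. Both 1&4? no. Sum: 0
Gen 12: crossing 1x5. Both 1&4? no. Sum: 0
Gen 13: crossing 3x5. Both 1&4? no. Sum: 0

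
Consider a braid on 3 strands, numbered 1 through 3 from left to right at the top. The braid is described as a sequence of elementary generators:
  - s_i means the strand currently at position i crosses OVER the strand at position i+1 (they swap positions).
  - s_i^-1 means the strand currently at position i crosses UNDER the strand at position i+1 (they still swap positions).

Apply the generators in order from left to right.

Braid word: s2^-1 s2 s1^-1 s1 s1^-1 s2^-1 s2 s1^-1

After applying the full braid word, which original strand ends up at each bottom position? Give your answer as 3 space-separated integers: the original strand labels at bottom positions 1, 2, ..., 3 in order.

Answer: 1 2 3

Derivation:
Gen 1 (s2^-1): strand 2 crosses under strand 3. Perm now: [1 3 2]
Gen 2 (s2): strand 3 crosses over strand 2. Perm now: [1 2 3]
Gen 3 (s1^-1): strand 1 crosses under strand 2. Perm now: [2 1 3]
Gen 4 (s1): strand 2 crosses over strand 1. Perm now: [1 2 3]
Gen 5 (s1^-1): strand 1 crosses under strand 2. Perm now: [2 1 3]
Gen 6 (s2^-1): strand 1 crosses under strand 3. Perm now: [2 3 1]
Gen 7 (s2): strand 3 crosses over strand 1. Perm now: [2 1 3]
Gen 8 (s1^-1): strand 2 crosses under strand 1. Perm now: [1 2 3]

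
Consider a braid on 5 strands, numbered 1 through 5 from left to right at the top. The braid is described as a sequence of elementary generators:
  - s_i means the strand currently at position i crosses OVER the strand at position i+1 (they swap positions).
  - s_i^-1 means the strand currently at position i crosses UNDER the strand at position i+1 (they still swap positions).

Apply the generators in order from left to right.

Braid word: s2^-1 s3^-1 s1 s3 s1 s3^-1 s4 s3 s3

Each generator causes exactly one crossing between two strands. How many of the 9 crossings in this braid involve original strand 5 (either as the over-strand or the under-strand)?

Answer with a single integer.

Gen 1: crossing 2x3. Involves strand 5? no. Count so far: 0
Gen 2: crossing 2x4. Involves strand 5? no. Count so far: 0
Gen 3: crossing 1x3. Involves strand 5? no. Count so far: 0
Gen 4: crossing 4x2. Involves strand 5? no. Count so far: 0
Gen 5: crossing 3x1. Involves strand 5? no. Count so far: 0
Gen 6: crossing 2x4. Involves strand 5? no. Count so far: 0
Gen 7: crossing 2x5. Involves strand 5? yes. Count so far: 1
Gen 8: crossing 4x5. Involves strand 5? yes. Count so far: 2
Gen 9: crossing 5x4. Involves strand 5? yes. Count so far: 3

Answer: 3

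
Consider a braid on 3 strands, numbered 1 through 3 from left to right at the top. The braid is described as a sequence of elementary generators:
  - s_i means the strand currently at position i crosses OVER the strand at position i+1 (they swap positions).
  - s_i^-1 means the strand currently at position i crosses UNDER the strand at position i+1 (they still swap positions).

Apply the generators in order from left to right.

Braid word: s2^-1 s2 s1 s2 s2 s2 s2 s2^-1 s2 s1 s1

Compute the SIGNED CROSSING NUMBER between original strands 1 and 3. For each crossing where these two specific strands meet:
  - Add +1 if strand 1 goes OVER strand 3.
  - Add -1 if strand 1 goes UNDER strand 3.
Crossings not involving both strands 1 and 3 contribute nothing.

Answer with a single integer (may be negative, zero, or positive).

Gen 1: crossing 2x3. Both 1&3? no. Sum: 0
Gen 2: crossing 3x2. Both 1&3? no. Sum: 0
Gen 3: crossing 1x2. Both 1&3? no. Sum: 0
Gen 4: 1 over 3. Both 1&3? yes. Contrib: +1. Sum: 1
Gen 5: 3 over 1. Both 1&3? yes. Contrib: -1. Sum: 0
Gen 6: 1 over 3. Both 1&3? yes. Contrib: +1. Sum: 1
Gen 7: 3 over 1. Both 1&3? yes. Contrib: -1. Sum: 0
Gen 8: 1 under 3. Both 1&3? yes. Contrib: -1. Sum: -1
Gen 9: 3 over 1. Both 1&3? yes. Contrib: -1. Sum: -2
Gen 10: crossing 2x1. Both 1&3? no. Sum: -2
Gen 11: crossing 1x2. Both 1&3? no. Sum: -2

Answer: -2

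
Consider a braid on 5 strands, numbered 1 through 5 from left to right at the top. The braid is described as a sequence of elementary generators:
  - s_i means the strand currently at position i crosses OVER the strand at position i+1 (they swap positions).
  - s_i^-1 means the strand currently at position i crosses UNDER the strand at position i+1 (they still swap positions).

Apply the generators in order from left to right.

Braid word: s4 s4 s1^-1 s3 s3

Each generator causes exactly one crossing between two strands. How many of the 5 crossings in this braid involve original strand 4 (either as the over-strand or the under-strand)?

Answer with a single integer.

Gen 1: crossing 4x5. Involves strand 4? yes. Count so far: 1
Gen 2: crossing 5x4. Involves strand 4? yes. Count so far: 2
Gen 3: crossing 1x2. Involves strand 4? no. Count so far: 2
Gen 4: crossing 3x4. Involves strand 4? yes. Count so far: 3
Gen 5: crossing 4x3. Involves strand 4? yes. Count so far: 4

Answer: 4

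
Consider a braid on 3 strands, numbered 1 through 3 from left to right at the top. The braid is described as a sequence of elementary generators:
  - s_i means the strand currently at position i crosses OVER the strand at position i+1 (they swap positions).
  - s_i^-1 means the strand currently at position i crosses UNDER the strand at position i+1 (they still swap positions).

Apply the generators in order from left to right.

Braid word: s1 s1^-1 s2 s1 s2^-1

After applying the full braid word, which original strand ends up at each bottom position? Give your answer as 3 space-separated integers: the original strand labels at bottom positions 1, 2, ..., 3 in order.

Gen 1 (s1): strand 1 crosses over strand 2. Perm now: [2 1 3]
Gen 2 (s1^-1): strand 2 crosses under strand 1. Perm now: [1 2 3]
Gen 3 (s2): strand 2 crosses over strand 3. Perm now: [1 3 2]
Gen 4 (s1): strand 1 crosses over strand 3. Perm now: [3 1 2]
Gen 5 (s2^-1): strand 1 crosses under strand 2. Perm now: [3 2 1]

Answer: 3 2 1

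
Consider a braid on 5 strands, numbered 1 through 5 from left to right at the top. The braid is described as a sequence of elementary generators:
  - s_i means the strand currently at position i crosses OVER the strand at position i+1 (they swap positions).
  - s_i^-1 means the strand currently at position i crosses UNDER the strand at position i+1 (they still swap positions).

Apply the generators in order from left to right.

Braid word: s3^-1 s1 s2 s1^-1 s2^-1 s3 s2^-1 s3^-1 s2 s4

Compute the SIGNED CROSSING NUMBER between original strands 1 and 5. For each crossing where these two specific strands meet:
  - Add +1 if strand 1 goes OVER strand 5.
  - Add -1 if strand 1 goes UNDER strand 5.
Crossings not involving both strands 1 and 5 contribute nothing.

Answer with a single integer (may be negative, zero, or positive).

Gen 1: crossing 3x4. Both 1&5? no. Sum: 0
Gen 2: crossing 1x2. Both 1&5? no. Sum: 0
Gen 3: crossing 1x4. Both 1&5? no. Sum: 0
Gen 4: crossing 2x4. Both 1&5? no. Sum: 0
Gen 5: crossing 2x1. Both 1&5? no. Sum: 0
Gen 6: crossing 2x3. Both 1&5? no. Sum: 0
Gen 7: crossing 1x3. Both 1&5? no. Sum: 0
Gen 8: crossing 1x2. Both 1&5? no. Sum: 0
Gen 9: crossing 3x2. Both 1&5? no. Sum: 0
Gen 10: 1 over 5. Both 1&5? yes. Contrib: +1. Sum: 1

Answer: 1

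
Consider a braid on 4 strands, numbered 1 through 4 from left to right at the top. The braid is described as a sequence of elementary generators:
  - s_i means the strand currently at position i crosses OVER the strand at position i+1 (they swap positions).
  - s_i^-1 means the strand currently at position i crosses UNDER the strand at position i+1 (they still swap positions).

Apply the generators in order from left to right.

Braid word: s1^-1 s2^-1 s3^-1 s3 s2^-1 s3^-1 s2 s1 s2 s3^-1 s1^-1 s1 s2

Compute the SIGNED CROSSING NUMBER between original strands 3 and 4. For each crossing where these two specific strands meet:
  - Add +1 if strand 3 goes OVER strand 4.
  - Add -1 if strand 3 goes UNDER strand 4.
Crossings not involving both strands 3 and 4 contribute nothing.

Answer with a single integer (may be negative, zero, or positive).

Answer: -1

Derivation:
Gen 1: crossing 1x2. Both 3&4? no. Sum: 0
Gen 2: crossing 1x3. Both 3&4? no. Sum: 0
Gen 3: crossing 1x4. Both 3&4? no. Sum: 0
Gen 4: crossing 4x1. Both 3&4? no. Sum: 0
Gen 5: crossing 3x1. Both 3&4? no. Sum: 0
Gen 6: 3 under 4. Both 3&4? yes. Contrib: -1. Sum: -1
Gen 7: crossing 1x4. Both 3&4? no. Sum: -1
Gen 8: crossing 2x4. Both 3&4? no. Sum: -1
Gen 9: crossing 2x1. Both 3&4? no. Sum: -1
Gen 10: crossing 2x3. Both 3&4? no. Sum: -1
Gen 11: crossing 4x1. Both 3&4? no. Sum: -1
Gen 12: crossing 1x4. Both 3&4? no. Sum: -1
Gen 13: crossing 1x3. Both 3&4? no. Sum: -1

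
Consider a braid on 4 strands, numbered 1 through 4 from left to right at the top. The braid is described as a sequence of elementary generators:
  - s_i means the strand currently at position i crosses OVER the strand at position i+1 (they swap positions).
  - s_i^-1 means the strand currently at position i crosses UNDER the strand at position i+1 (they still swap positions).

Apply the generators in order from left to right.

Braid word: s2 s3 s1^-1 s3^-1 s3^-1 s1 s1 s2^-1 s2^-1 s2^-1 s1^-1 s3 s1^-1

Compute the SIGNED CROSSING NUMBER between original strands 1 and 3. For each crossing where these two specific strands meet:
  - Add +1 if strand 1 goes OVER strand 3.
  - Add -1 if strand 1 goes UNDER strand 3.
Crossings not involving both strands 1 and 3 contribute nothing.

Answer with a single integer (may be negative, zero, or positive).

Gen 1: crossing 2x3. Both 1&3? no. Sum: 0
Gen 2: crossing 2x4. Both 1&3? no. Sum: 0
Gen 3: 1 under 3. Both 1&3? yes. Contrib: -1. Sum: -1
Gen 4: crossing 4x2. Both 1&3? no. Sum: -1
Gen 5: crossing 2x4. Both 1&3? no. Sum: -1
Gen 6: 3 over 1. Both 1&3? yes. Contrib: -1. Sum: -2
Gen 7: 1 over 3. Both 1&3? yes. Contrib: +1. Sum: -1
Gen 8: crossing 1x4. Both 1&3? no. Sum: -1
Gen 9: crossing 4x1. Both 1&3? no. Sum: -1
Gen 10: crossing 1x4. Both 1&3? no. Sum: -1
Gen 11: crossing 3x4. Both 1&3? no. Sum: -1
Gen 12: crossing 1x2. Both 1&3? no. Sum: -1
Gen 13: crossing 4x3. Both 1&3? no. Sum: -1

Answer: -1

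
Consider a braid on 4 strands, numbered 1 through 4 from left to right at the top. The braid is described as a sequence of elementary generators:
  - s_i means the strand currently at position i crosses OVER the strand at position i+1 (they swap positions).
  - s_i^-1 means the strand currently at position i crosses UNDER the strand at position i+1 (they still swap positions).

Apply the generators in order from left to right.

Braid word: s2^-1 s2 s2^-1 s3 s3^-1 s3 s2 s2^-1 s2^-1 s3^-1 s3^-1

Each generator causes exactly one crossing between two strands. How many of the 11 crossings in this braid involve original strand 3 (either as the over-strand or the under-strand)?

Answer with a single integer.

Answer: 8

Derivation:
Gen 1: crossing 2x3. Involves strand 3? yes. Count so far: 1
Gen 2: crossing 3x2. Involves strand 3? yes. Count so far: 2
Gen 3: crossing 2x3. Involves strand 3? yes. Count so far: 3
Gen 4: crossing 2x4. Involves strand 3? no. Count so far: 3
Gen 5: crossing 4x2. Involves strand 3? no. Count so far: 3
Gen 6: crossing 2x4. Involves strand 3? no. Count so far: 3
Gen 7: crossing 3x4. Involves strand 3? yes. Count so far: 4
Gen 8: crossing 4x3. Involves strand 3? yes. Count so far: 5
Gen 9: crossing 3x4. Involves strand 3? yes. Count so far: 6
Gen 10: crossing 3x2. Involves strand 3? yes. Count so far: 7
Gen 11: crossing 2x3. Involves strand 3? yes. Count so far: 8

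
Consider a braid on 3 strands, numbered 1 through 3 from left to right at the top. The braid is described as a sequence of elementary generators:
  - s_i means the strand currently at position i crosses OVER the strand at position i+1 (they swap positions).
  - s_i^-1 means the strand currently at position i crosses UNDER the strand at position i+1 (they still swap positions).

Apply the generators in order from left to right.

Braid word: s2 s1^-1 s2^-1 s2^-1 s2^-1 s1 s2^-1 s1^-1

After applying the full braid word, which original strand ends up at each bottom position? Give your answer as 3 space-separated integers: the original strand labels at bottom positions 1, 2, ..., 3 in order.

Answer: 1 2 3

Derivation:
Gen 1 (s2): strand 2 crosses over strand 3. Perm now: [1 3 2]
Gen 2 (s1^-1): strand 1 crosses under strand 3. Perm now: [3 1 2]
Gen 3 (s2^-1): strand 1 crosses under strand 2. Perm now: [3 2 1]
Gen 4 (s2^-1): strand 2 crosses under strand 1. Perm now: [3 1 2]
Gen 5 (s2^-1): strand 1 crosses under strand 2. Perm now: [3 2 1]
Gen 6 (s1): strand 3 crosses over strand 2. Perm now: [2 3 1]
Gen 7 (s2^-1): strand 3 crosses under strand 1. Perm now: [2 1 3]
Gen 8 (s1^-1): strand 2 crosses under strand 1. Perm now: [1 2 3]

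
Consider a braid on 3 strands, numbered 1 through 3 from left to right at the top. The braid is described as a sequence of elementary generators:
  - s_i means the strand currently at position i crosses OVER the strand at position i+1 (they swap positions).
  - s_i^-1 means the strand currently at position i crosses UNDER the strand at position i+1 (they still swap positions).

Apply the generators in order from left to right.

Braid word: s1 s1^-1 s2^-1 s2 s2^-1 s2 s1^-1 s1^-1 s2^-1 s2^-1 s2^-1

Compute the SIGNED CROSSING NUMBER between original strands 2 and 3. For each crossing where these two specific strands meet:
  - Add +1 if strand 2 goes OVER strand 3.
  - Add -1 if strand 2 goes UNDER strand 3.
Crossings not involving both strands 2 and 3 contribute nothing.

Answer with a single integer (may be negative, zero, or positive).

Gen 1: crossing 1x2. Both 2&3? no. Sum: 0
Gen 2: crossing 2x1. Both 2&3? no. Sum: 0
Gen 3: 2 under 3. Both 2&3? yes. Contrib: -1. Sum: -1
Gen 4: 3 over 2. Both 2&3? yes. Contrib: -1. Sum: -2
Gen 5: 2 under 3. Both 2&3? yes. Contrib: -1. Sum: -3
Gen 6: 3 over 2. Both 2&3? yes. Contrib: -1. Sum: -4
Gen 7: crossing 1x2. Both 2&3? no. Sum: -4
Gen 8: crossing 2x1. Both 2&3? no. Sum: -4
Gen 9: 2 under 3. Both 2&3? yes. Contrib: -1. Sum: -5
Gen 10: 3 under 2. Both 2&3? yes. Contrib: +1. Sum: -4
Gen 11: 2 under 3. Both 2&3? yes. Contrib: -1. Sum: -5

Answer: -5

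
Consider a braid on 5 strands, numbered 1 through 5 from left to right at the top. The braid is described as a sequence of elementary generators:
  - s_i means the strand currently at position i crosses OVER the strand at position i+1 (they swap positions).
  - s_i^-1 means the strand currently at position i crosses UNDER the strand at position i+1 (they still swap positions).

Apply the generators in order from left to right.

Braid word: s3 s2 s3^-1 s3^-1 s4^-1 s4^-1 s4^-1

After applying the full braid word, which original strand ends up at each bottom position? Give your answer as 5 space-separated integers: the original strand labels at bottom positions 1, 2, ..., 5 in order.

Gen 1 (s3): strand 3 crosses over strand 4. Perm now: [1 2 4 3 5]
Gen 2 (s2): strand 2 crosses over strand 4. Perm now: [1 4 2 3 5]
Gen 3 (s3^-1): strand 2 crosses under strand 3. Perm now: [1 4 3 2 5]
Gen 4 (s3^-1): strand 3 crosses under strand 2. Perm now: [1 4 2 3 5]
Gen 5 (s4^-1): strand 3 crosses under strand 5. Perm now: [1 4 2 5 3]
Gen 6 (s4^-1): strand 5 crosses under strand 3. Perm now: [1 4 2 3 5]
Gen 7 (s4^-1): strand 3 crosses under strand 5. Perm now: [1 4 2 5 3]

Answer: 1 4 2 5 3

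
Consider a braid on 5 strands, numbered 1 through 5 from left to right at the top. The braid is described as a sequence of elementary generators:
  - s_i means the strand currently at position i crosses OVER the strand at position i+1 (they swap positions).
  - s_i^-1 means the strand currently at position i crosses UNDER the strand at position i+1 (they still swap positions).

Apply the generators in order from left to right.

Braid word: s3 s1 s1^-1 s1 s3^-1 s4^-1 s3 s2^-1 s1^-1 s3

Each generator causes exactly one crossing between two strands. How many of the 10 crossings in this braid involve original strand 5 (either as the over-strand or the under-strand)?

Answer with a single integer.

Answer: 4

Derivation:
Gen 1: crossing 3x4. Involves strand 5? no. Count so far: 0
Gen 2: crossing 1x2. Involves strand 5? no. Count so far: 0
Gen 3: crossing 2x1. Involves strand 5? no. Count so far: 0
Gen 4: crossing 1x2. Involves strand 5? no. Count so far: 0
Gen 5: crossing 4x3. Involves strand 5? no. Count so far: 0
Gen 6: crossing 4x5. Involves strand 5? yes. Count so far: 1
Gen 7: crossing 3x5. Involves strand 5? yes. Count so far: 2
Gen 8: crossing 1x5. Involves strand 5? yes. Count so far: 3
Gen 9: crossing 2x5. Involves strand 5? yes. Count so far: 4
Gen 10: crossing 1x3. Involves strand 5? no. Count so far: 4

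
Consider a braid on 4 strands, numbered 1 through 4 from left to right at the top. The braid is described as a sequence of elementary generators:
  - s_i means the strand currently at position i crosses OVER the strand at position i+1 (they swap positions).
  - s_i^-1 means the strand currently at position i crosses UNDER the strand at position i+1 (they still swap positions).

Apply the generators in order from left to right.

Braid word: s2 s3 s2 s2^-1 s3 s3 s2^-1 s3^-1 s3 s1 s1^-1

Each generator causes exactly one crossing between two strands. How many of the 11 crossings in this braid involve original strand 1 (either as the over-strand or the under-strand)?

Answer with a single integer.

Answer: 2

Derivation:
Gen 1: crossing 2x3. Involves strand 1? no. Count so far: 0
Gen 2: crossing 2x4. Involves strand 1? no. Count so far: 0
Gen 3: crossing 3x4. Involves strand 1? no. Count so far: 0
Gen 4: crossing 4x3. Involves strand 1? no. Count so far: 0
Gen 5: crossing 4x2. Involves strand 1? no. Count so far: 0
Gen 6: crossing 2x4. Involves strand 1? no. Count so far: 0
Gen 7: crossing 3x4. Involves strand 1? no. Count so far: 0
Gen 8: crossing 3x2. Involves strand 1? no. Count so far: 0
Gen 9: crossing 2x3. Involves strand 1? no. Count so far: 0
Gen 10: crossing 1x4. Involves strand 1? yes. Count so far: 1
Gen 11: crossing 4x1. Involves strand 1? yes. Count so far: 2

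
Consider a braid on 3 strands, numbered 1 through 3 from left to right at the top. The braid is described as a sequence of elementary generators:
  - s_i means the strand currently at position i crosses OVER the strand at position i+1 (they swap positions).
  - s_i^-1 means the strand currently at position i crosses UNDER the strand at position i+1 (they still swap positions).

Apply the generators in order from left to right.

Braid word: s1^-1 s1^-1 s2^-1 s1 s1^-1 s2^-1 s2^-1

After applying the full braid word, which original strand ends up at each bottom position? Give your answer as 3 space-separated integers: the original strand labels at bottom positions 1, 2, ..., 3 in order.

Gen 1 (s1^-1): strand 1 crosses under strand 2. Perm now: [2 1 3]
Gen 2 (s1^-1): strand 2 crosses under strand 1. Perm now: [1 2 3]
Gen 3 (s2^-1): strand 2 crosses under strand 3. Perm now: [1 3 2]
Gen 4 (s1): strand 1 crosses over strand 3. Perm now: [3 1 2]
Gen 5 (s1^-1): strand 3 crosses under strand 1. Perm now: [1 3 2]
Gen 6 (s2^-1): strand 3 crosses under strand 2. Perm now: [1 2 3]
Gen 7 (s2^-1): strand 2 crosses under strand 3. Perm now: [1 3 2]

Answer: 1 3 2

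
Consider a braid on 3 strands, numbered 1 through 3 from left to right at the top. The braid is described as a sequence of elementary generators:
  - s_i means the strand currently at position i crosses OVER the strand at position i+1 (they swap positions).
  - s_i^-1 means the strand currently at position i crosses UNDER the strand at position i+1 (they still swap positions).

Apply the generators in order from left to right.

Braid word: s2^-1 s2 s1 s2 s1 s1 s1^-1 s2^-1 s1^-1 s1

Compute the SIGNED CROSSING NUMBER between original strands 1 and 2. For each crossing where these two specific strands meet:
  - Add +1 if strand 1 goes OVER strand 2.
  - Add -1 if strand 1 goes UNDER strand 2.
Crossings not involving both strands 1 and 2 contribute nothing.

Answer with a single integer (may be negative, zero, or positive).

Gen 1: crossing 2x3. Both 1&2? no. Sum: 0
Gen 2: crossing 3x2. Both 1&2? no. Sum: 0
Gen 3: 1 over 2. Both 1&2? yes. Contrib: +1. Sum: 1
Gen 4: crossing 1x3. Both 1&2? no. Sum: 1
Gen 5: crossing 2x3. Both 1&2? no. Sum: 1
Gen 6: crossing 3x2. Both 1&2? no. Sum: 1
Gen 7: crossing 2x3. Both 1&2? no. Sum: 1
Gen 8: 2 under 1. Both 1&2? yes. Contrib: +1. Sum: 2
Gen 9: crossing 3x1. Both 1&2? no. Sum: 2
Gen 10: crossing 1x3. Both 1&2? no. Sum: 2

Answer: 2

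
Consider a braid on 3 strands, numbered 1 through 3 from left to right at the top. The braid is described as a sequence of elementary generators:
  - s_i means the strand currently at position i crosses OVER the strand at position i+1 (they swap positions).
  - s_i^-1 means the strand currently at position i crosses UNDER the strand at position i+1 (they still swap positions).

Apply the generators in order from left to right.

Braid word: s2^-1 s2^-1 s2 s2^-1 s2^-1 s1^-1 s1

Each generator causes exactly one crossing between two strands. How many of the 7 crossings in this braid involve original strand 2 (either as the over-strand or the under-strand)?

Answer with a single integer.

Answer: 5

Derivation:
Gen 1: crossing 2x3. Involves strand 2? yes. Count so far: 1
Gen 2: crossing 3x2. Involves strand 2? yes. Count so far: 2
Gen 3: crossing 2x3. Involves strand 2? yes. Count so far: 3
Gen 4: crossing 3x2. Involves strand 2? yes. Count so far: 4
Gen 5: crossing 2x3. Involves strand 2? yes. Count so far: 5
Gen 6: crossing 1x3. Involves strand 2? no. Count so far: 5
Gen 7: crossing 3x1. Involves strand 2? no. Count so far: 5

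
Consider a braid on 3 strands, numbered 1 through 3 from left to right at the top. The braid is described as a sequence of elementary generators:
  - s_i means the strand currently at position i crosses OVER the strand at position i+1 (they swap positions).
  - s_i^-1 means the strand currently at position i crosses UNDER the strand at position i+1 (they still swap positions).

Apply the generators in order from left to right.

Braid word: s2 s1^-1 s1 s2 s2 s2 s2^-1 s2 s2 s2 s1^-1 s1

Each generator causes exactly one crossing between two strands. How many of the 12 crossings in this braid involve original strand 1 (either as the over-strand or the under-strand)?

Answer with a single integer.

Answer: 4

Derivation:
Gen 1: crossing 2x3. Involves strand 1? no. Count so far: 0
Gen 2: crossing 1x3. Involves strand 1? yes. Count so far: 1
Gen 3: crossing 3x1. Involves strand 1? yes. Count so far: 2
Gen 4: crossing 3x2. Involves strand 1? no. Count so far: 2
Gen 5: crossing 2x3. Involves strand 1? no. Count so far: 2
Gen 6: crossing 3x2. Involves strand 1? no. Count so far: 2
Gen 7: crossing 2x3. Involves strand 1? no. Count so far: 2
Gen 8: crossing 3x2. Involves strand 1? no. Count so far: 2
Gen 9: crossing 2x3. Involves strand 1? no. Count so far: 2
Gen 10: crossing 3x2. Involves strand 1? no. Count so far: 2
Gen 11: crossing 1x2. Involves strand 1? yes. Count so far: 3
Gen 12: crossing 2x1. Involves strand 1? yes. Count so far: 4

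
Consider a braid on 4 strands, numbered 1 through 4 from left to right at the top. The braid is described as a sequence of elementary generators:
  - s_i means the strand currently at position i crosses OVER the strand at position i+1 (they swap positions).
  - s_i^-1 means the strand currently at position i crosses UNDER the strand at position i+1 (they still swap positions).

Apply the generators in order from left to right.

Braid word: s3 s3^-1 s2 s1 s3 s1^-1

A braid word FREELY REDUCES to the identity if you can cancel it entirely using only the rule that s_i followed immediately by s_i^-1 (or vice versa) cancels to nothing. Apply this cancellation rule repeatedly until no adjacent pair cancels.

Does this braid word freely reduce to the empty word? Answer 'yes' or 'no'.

Gen 1 (s3): push. Stack: [s3]
Gen 2 (s3^-1): cancels prior s3. Stack: []
Gen 3 (s2): push. Stack: [s2]
Gen 4 (s1): push. Stack: [s2 s1]
Gen 5 (s3): push. Stack: [s2 s1 s3]
Gen 6 (s1^-1): push. Stack: [s2 s1 s3 s1^-1]
Reduced word: s2 s1 s3 s1^-1

Answer: no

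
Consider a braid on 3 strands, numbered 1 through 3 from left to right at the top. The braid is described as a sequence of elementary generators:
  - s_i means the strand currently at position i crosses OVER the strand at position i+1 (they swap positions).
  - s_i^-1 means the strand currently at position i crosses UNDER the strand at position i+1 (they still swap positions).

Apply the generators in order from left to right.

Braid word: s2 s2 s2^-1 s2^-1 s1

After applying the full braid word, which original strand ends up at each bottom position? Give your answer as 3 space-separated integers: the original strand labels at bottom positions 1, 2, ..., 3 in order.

Answer: 2 1 3

Derivation:
Gen 1 (s2): strand 2 crosses over strand 3. Perm now: [1 3 2]
Gen 2 (s2): strand 3 crosses over strand 2. Perm now: [1 2 3]
Gen 3 (s2^-1): strand 2 crosses under strand 3. Perm now: [1 3 2]
Gen 4 (s2^-1): strand 3 crosses under strand 2. Perm now: [1 2 3]
Gen 5 (s1): strand 1 crosses over strand 2. Perm now: [2 1 3]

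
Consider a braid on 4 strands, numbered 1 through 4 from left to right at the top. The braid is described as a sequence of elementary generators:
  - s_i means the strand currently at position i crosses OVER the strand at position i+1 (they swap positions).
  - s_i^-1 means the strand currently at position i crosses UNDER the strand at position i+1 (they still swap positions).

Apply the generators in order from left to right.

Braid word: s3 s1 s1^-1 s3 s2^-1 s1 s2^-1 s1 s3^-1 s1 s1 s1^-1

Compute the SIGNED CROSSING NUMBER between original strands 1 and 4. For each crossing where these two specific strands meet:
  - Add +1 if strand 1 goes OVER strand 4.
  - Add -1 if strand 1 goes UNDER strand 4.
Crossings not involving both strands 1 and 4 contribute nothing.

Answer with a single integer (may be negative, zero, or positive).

Answer: -1

Derivation:
Gen 1: crossing 3x4. Both 1&4? no. Sum: 0
Gen 2: crossing 1x2. Both 1&4? no. Sum: 0
Gen 3: crossing 2x1. Both 1&4? no. Sum: 0
Gen 4: crossing 4x3. Both 1&4? no. Sum: 0
Gen 5: crossing 2x3. Both 1&4? no. Sum: 0
Gen 6: crossing 1x3. Both 1&4? no. Sum: 0
Gen 7: crossing 1x2. Both 1&4? no. Sum: 0
Gen 8: crossing 3x2. Both 1&4? no. Sum: 0
Gen 9: 1 under 4. Both 1&4? yes. Contrib: -1. Sum: -1
Gen 10: crossing 2x3. Both 1&4? no. Sum: -1
Gen 11: crossing 3x2. Both 1&4? no. Sum: -1
Gen 12: crossing 2x3. Both 1&4? no. Sum: -1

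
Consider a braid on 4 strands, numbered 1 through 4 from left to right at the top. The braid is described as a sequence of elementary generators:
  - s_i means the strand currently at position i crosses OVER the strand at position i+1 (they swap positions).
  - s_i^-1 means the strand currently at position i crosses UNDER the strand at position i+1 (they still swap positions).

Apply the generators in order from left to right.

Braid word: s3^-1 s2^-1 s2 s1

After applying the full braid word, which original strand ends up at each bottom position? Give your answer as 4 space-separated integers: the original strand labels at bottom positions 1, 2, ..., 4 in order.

Gen 1 (s3^-1): strand 3 crosses under strand 4. Perm now: [1 2 4 3]
Gen 2 (s2^-1): strand 2 crosses under strand 4. Perm now: [1 4 2 3]
Gen 3 (s2): strand 4 crosses over strand 2. Perm now: [1 2 4 3]
Gen 4 (s1): strand 1 crosses over strand 2. Perm now: [2 1 4 3]

Answer: 2 1 4 3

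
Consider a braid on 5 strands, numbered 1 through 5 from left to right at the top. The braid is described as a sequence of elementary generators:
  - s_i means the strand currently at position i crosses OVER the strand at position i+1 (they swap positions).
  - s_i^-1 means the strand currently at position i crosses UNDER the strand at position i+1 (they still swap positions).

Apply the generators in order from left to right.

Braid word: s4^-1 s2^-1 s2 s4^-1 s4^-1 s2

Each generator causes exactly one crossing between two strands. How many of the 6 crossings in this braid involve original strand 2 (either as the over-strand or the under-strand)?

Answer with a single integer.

Answer: 3

Derivation:
Gen 1: crossing 4x5. Involves strand 2? no. Count so far: 0
Gen 2: crossing 2x3. Involves strand 2? yes. Count so far: 1
Gen 3: crossing 3x2. Involves strand 2? yes. Count so far: 2
Gen 4: crossing 5x4. Involves strand 2? no. Count so far: 2
Gen 5: crossing 4x5. Involves strand 2? no. Count so far: 2
Gen 6: crossing 2x3. Involves strand 2? yes. Count so far: 3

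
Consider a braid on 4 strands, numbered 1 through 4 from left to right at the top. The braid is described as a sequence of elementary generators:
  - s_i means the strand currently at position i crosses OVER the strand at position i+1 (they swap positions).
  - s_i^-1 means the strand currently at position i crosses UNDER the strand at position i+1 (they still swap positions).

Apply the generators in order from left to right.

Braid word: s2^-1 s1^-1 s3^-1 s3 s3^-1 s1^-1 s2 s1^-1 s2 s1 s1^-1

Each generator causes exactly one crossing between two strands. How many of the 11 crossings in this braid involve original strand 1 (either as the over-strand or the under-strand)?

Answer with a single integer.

Answer: 4

Derivation:
Gen 1: crossing 2x3. Involves strand 1? no. Count so far: 0
Gen 2: crossing 1x3. Involves strand 1? yes. Count so far: 1
Gen 3: crossing 2x4. Involves strand 1? no. Count so far: 1
Gen 4: crossing 4x2. Involves strand 1? no. Count so far: 1
Gen 5: crossing 2x4. Involves strand 1? no. Count so far: 1
Gen 6: crossing 3x1. Involves strand 1? yes. Count so far: 2
Gen 7: crossing 3x4. Involves strand 1? no. Count so far: 2
Gen 8: crossing 1x4. Involves strand 1? yes. Count so far: 3
Gen 9: crossing 1x3. Involves strand 1? yes. Count so far: 4
Gen 10: crossing 4x3. Involves strand 1? no. Count so far: 4
Gen 11: crossing 3x4. Involves strand 1? no. Count so far: 4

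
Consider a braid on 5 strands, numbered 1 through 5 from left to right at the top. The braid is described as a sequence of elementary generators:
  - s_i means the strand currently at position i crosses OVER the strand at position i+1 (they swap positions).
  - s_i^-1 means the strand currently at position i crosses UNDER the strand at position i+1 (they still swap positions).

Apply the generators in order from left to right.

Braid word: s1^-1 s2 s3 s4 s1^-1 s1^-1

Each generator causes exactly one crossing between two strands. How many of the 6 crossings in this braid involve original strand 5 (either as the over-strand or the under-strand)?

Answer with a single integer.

Answer: 1

Derivation:
Gen 1: crossing 1x2. Involves strand 5? no. Count so far: 0
Gen 2: crossing 1x3. Involves strand 5? no. Count so far: 0
Gen 3: crossing 1x4. Involves strand 5? no. Count so far: 0
Gen 4: crossing 1x5. Involves strand 5? yes. Count so far: 1
Gen 5: crossing 2x3. Involves strand 5? no. Count so far: 1
Gen 6: crossing 3x2. Involves strand 5? no. Count so far: 1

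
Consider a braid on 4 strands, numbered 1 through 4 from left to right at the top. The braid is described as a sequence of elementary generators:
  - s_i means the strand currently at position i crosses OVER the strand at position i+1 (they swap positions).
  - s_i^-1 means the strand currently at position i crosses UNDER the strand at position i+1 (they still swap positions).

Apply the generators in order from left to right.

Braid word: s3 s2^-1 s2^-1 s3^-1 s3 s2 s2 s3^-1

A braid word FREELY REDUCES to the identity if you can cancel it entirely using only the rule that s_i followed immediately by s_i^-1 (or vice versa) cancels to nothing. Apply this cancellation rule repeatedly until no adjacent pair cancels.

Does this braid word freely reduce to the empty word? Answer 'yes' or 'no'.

Gen 1 (s3): push. Stack: [s3]
Gen 2 (s2^-1): push. Stack: [s3 s2^-1]
Gen 3 (s2^-1): push. Stack: [s3 s2^-1 s2^-1]
Gen 4 (s3^-1): push. Stack: [s3 s2^-1 s2^-1 s3^-1]
Gen 5 (s3): cancels prior s3^-1. Stack: [s3 s2^-1 s2^-1]
Gen 6 (s2): cancels prior s2^-1. Stack: [s3 s2^-1]
Gen 7 (s2): cancels prior s2^-1. Stack: [s3]
Gen 8 (s3^-1): cancels prior s3. Stack: []
Reduced word: (empty)

Answer: yes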